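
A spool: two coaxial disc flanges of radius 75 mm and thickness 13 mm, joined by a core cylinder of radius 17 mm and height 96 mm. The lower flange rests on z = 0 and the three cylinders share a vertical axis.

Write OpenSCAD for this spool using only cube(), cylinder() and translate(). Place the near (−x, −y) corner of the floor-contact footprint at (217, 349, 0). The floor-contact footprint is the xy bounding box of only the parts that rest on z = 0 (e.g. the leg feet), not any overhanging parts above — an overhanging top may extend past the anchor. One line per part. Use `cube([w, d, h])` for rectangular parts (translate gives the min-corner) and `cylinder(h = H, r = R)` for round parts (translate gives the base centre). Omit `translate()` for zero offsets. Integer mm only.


translate([292, 424, 0]) cylinder(h = 13, r = 75);
translate([292, 424, 13]) cylinder(h = 96, r = 17);
translate([292, 424, 109]) cylinder(h = 13, r = 75);


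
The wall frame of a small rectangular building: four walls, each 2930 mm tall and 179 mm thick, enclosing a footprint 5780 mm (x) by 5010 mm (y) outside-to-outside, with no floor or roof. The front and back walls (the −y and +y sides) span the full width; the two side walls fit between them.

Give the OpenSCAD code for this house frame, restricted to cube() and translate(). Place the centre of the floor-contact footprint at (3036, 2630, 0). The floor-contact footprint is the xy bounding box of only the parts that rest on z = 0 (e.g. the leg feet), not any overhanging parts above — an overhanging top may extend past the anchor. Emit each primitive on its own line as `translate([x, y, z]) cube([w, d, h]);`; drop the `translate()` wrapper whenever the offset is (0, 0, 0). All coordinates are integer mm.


translate([146, 125, 0]) cube([5780, 179, 2930]);
translate([146, 4956, 0]) cube([5780, 179, 2930]);
translate([146, 304, 0]) cube([179, 4652, 2930]);
translate([5747, 304, 0]) cube([179, 4652, 2930]);


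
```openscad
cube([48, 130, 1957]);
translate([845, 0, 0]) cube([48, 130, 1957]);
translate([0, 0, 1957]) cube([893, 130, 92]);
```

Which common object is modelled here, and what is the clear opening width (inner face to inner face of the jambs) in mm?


A door frame. The clear opening width is 797 mm.

Two 1957 mm tall posts with a header on top — a door frame. The left jamb is 48 mm wide at x = 0; the right jamb starts at x = 845. The clear opening is 845 − 48 = 797 mm.


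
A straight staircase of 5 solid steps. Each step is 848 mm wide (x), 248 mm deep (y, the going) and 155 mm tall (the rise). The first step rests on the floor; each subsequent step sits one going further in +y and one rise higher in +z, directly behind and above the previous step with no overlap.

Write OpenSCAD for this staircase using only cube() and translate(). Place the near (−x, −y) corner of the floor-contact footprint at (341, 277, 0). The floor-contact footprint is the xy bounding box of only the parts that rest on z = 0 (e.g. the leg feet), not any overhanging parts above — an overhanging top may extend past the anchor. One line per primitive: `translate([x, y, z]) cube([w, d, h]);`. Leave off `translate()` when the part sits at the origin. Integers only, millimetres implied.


translate([341, 277, 0]) cube([848, 248, 155]);
translate([341, 525, 155]) cube([848, 248, 155]);
translate([341, 773, 310]) cube([848, 248, 155]);
translate([341, 1021, 465]) cube([848, 248, 155]);
translate([341, 1269, 620]) cube([848, 248, 155]);


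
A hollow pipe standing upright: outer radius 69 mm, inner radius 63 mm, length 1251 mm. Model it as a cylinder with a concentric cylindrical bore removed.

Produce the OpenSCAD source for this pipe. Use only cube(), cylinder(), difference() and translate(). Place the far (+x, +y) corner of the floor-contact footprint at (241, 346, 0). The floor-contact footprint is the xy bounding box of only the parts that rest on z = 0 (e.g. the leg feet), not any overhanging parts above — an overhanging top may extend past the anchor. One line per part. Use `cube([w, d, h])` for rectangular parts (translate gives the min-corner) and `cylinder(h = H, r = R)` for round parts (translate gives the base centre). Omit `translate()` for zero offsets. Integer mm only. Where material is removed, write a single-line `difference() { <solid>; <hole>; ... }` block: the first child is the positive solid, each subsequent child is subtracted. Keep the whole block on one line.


difference() { translate([172, 277, 0]) cylinder(h = 1251, r = 69); translate([172, 277, 0]) cylinder(h = 1251, r = 63); }


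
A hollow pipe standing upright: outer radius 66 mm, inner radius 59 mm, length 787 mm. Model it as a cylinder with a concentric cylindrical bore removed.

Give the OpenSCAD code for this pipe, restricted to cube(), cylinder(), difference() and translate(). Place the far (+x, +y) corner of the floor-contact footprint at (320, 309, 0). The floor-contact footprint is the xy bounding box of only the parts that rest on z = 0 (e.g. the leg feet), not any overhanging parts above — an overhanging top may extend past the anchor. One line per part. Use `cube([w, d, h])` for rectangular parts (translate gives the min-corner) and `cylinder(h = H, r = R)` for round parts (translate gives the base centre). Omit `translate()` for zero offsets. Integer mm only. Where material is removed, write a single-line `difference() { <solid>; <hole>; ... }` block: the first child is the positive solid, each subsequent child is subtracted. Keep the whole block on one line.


difference() { translate([254, 243, 0]) cylinder(h = 787, r = 66); translate([254, 243, 0]) cylinder(h = 787, r = 59); }


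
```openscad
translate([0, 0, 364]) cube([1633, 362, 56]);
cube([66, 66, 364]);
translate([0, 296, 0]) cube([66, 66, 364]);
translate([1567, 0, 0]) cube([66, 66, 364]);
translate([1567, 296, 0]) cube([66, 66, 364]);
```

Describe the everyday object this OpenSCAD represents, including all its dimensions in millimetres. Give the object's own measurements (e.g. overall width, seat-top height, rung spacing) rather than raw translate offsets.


A bench: a 1633×362 mm seat slab, 56 mm thick, top at z = 420 mm, on four 66×66 mm square legs flush with the seat corners and standing on z = 0.


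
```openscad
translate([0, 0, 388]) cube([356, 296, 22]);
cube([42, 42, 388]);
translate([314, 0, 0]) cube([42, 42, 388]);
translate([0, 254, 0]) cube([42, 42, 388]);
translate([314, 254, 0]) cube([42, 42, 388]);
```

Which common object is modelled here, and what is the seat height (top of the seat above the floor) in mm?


A stool. The seat height is 410 mm.

A 356×296×22 slab at z = 388 on four corner posts — a stool. The seat top is 388 + 22 = 410 mm.


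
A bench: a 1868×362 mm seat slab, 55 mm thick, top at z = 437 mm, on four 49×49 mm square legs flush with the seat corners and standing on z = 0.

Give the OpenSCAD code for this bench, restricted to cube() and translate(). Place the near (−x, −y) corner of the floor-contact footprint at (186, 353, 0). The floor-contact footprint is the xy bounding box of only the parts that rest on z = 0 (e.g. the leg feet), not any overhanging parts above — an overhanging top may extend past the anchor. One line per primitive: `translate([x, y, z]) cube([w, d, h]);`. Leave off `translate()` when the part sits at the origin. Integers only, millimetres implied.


translate([186, 353, 382]) cube([1868, 362, 55]);
translate([186, 353, 0]) cube([49, 49, 382]);
translate([186, 666, 0]) cube([49, 49, 382]);
translate([2005, 353, 0]) cube([49, 49, 382]);
translate([2005, 666, 0]) cube([49, 49, 382]);


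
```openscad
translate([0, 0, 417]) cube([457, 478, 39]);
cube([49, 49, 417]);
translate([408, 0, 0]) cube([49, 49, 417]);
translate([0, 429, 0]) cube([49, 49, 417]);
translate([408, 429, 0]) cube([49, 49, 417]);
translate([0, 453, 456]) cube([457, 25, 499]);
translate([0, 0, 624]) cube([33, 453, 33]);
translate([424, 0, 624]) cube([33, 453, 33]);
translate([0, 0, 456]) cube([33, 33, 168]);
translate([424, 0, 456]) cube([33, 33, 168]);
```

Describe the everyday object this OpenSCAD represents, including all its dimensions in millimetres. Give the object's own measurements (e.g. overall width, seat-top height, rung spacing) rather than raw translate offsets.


A chair. The seat is a 457×478×39 mm slab with its top at z = 456 mm, on four 49×49 mm corner legs (flush with the seat edges, standing on z = 0). A flat backrest 25 mm thick, 499 mm tall, spans the full seat width and rises from the seat top along its +y edge, rear face flush with the rear of the seat. Two armrests of 33×33 mm section run along each side from the seat's front edge to the front of the backrest, top faces 201 mm above the seat top and outer faces flush with the seat's x-edges; a 33×33 mm post under the front of each armrest stands on the seat at the front corner.


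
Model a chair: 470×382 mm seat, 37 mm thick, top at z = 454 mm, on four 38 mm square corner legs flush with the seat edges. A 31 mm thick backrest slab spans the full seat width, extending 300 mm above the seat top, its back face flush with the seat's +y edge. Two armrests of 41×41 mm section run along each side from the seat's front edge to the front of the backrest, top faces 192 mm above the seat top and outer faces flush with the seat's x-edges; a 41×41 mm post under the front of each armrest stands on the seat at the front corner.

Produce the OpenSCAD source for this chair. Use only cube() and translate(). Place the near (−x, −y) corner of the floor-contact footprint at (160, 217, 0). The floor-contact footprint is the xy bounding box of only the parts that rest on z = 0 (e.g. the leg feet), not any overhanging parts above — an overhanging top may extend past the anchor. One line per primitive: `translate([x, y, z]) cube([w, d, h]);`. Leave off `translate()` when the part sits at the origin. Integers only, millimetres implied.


translate([160, 217, 417]) cube([470, 382, 37]);
translate([160, 217, 0]) cube([38, 38, 417]);
translate([592, 217, 0]) cube([38, 38, 417]);
translate([160, 561, 0]) cube([38, 38, 417]);
translate([592, 561, 0]) cube([38, 38, 417]);
translate([160, 568, 454]) cube([470, 31, 300]);
translate([160, 217, 605]) cube([41, 351, 41]);
translate([589, 217, 605]) cube([41, 351, 41]);
translate([160, 217, 454]) cube([41, 41, 151]);
translate([589, 217, 454]) cube([41, 41, 151]);


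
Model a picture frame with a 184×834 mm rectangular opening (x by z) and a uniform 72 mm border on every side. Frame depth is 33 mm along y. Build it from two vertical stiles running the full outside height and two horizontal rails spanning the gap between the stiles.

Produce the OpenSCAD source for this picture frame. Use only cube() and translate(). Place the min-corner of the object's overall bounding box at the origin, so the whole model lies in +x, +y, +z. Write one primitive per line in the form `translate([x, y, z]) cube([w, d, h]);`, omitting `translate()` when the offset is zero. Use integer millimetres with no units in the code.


cube([72, 33, 978]);
translate([256, 0, 0]) cube([72, 33, 978]);
translate([72, 0, 0]) cube([184, 33, 72]);
translate([72, 0, 906]) cube([184, 33, 72]);


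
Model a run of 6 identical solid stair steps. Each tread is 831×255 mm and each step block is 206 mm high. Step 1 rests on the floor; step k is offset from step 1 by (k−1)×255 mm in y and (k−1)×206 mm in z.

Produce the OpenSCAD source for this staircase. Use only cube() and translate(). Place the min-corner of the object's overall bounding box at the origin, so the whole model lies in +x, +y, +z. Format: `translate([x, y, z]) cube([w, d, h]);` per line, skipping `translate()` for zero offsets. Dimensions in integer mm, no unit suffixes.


cube([831, 255, 206]);
translate([0, 255, 206]) cube([831, 255, 206]);
translate([0, 510, 412]) cube([831, 255, 206]);
translate([0, 765, 618]) cube([831, 255, 206]);
translate([0, 1020, 824]) cube([831, 255, 206]);
translate([0, 1275, 1030]) cube([831, 255, 206]);


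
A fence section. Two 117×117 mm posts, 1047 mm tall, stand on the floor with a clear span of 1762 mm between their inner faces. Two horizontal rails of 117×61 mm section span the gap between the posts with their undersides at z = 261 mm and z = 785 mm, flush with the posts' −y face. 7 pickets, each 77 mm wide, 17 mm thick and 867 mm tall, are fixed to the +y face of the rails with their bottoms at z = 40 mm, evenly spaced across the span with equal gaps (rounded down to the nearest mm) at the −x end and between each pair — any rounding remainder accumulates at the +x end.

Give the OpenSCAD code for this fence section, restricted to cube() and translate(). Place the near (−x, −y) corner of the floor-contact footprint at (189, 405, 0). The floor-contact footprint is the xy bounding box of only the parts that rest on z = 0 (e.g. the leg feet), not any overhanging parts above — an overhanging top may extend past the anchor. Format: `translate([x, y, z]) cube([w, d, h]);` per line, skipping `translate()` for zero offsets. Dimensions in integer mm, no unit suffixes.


translate([189, 405, 0]) cube([117, 117, 1047]);
translate([2068, 405, 0]) cube([117, 117, 1047]);
translate([306, 405, 261]) cube([1762, 117, 61]);
translate([306, 405, 785]) cube([1762, 117, 61]);
translate([458, 522, 40]) cube([77, 17, 867]);
translate([687, 522, 40]) cube([77, 17, 867]);
translate([916, 522, 40]) cube([77, 17, 867]);
translate([1145, 522, 40]) cube([77, 17, 867]);
translate([1374, 522, 40]) cube([77, 17, 867]);
translate([1603, 522, 40]) cube([77, 17, 867]);
translate([1832, 522, 40]) cube([77, 17, 867]);


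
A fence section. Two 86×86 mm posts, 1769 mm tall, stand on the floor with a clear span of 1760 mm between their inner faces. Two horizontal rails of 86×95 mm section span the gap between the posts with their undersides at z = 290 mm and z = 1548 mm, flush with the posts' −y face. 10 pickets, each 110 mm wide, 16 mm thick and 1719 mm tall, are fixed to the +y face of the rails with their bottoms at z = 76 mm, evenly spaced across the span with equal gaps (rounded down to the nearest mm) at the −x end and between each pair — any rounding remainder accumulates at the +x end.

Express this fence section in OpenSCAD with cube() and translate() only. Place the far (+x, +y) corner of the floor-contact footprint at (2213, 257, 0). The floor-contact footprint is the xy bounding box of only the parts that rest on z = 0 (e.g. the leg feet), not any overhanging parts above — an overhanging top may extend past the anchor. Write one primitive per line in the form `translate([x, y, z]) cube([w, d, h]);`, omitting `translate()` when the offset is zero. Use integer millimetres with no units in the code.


translate([281, 171, 0]) cube([86, 86, 1769]);
translate([2127, 171, 0]) cube([86, 86, 1769]);
translate([367, 171, 290]) cube([1760, 86, 95]);
translate([367, 171, 1548]) cube([1760, 86, 95]);
translate([427, 257, 76]) cube([110, 16, 1719]);
translate([597, 257, 76]) cube([110, 16, 1719]);
translate([767, 257, 76]) cube([110, 16, 1719]);
translate([937, 257, 76]) cube([110, 16, 1719]);
translate([1107, 257, 76]) cube([110, 16, 1719]);
translate([1277, 257, 76]) cube([110, 16, 1719]);
translate([1447, 257, 76]) cube([110, 16, 1719]);
translate([1617, 257, 76]) cube([110, 16, 1719]);
translate([1787, 257, 76]) cube([110, 16, 1719]);
translate([1957, 257, 76]) cube([110, 16, 1719]);


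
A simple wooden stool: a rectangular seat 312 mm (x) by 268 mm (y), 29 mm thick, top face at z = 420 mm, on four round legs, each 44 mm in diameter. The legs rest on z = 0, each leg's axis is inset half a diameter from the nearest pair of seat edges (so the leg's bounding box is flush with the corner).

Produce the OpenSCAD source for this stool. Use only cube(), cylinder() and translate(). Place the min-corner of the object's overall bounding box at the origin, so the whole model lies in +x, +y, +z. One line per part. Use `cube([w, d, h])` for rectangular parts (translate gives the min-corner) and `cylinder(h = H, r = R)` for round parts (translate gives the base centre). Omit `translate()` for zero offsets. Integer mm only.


translate([0, 0, 391]) cube([312, 268, 29]);
translate([22, 22, 0]) cylinder(h = 391, r = 22);
translate([290, 22, 0]) cylinder(h = 391, r = 22);
translate([22, 246, 0]) cylinder(h = 391, r = 22);
translate([290, 246, 0]) cylinder(h = 391, r = 22);


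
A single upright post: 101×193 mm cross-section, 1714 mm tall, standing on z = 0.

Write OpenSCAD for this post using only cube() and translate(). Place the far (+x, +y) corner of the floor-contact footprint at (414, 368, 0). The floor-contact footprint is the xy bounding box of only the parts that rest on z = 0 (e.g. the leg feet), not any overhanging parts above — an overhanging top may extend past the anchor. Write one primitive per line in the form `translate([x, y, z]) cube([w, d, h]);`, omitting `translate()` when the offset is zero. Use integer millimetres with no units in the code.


translate([313, 175, 0]) cube([101, 193, 1714]);


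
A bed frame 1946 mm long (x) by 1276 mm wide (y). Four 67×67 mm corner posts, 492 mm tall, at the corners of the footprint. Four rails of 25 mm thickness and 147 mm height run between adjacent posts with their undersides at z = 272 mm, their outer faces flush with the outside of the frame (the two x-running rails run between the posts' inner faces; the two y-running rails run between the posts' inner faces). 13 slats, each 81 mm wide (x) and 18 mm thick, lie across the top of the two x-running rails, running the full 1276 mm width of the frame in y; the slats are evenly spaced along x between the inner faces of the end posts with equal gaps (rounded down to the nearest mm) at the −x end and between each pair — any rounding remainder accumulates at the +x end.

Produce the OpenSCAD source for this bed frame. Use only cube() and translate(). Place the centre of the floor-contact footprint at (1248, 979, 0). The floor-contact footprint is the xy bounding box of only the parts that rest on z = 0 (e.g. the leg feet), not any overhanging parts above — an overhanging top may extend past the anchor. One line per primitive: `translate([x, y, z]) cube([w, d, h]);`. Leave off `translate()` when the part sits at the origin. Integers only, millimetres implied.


// slat z = rail_z + rail_h = 272 + 147 = 419
// slat gap = ⌊(1812 − 13·81) / 14⌋ = 54
translate([275, 341, 0]) cube([67, 67, 492]);
translate([275, 1550, 0]) cube([67, 67, 492]);
translate([2154, 341, 0]) cube([67, 67, 492]);
translate([2154, 1550, 0]) cube([67, 67, 492]);
translate([342, 341, 272]) cube([1812, 25, 147]);
translate([342, 1592, 272]) cube([1812, 25, 147]);
translate([275, 408, 272]) cube([25, 1142, 147]);
translate([2196, 408, 272]) cube([25, 1142, 147]);
translate([396, 341, 419]) cube([81, 1276, 18]);
translate([531, 341, 419]) cube([81, 1276, 18]);
translate([666, 341, 419]) cube([81, 1276, 18]);
translate([801, 341, 419]) cube([81, 1276, 18]);
translate([936, 341, 419]) cube([81, 1276, 18]);
translate([1071, 341, 419]) cube([81, 1276, 18]);
translate([1206, 341, 419]) cube([81, 1276, 18]);
translate([1341, 341, 419]) cube([81, 1276, 18]);
translate([1476, 341, 419]) cube([81, 1276, 18]);
translate([1611, 341, 419]) cube([81, 1276, 18]);
translate([1746, 341, 419]) cube([81, 1276, 18]);
translate([1881, 341, 419]) cube([81, 1276, 18]);
translate([2016, 341, 419]) cube([81, 1276, 18]);


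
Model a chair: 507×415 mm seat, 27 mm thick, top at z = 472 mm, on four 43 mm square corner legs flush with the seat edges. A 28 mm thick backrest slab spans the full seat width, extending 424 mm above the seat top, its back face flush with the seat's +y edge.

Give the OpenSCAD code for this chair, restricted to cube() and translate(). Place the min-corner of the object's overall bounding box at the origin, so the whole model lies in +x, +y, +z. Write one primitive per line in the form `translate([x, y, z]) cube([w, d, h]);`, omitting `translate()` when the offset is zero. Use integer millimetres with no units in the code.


translate([0, 0, 445]) cube([507, 415, 27]);
cube([43, 43, 445]);
translate([464, 0, 0]) cube([43, 43, 445]);
translate([0, 372, 0]) cube([43, 43, 445]);
translate([464, 372, 0]) cube([43, 43, 445]);
translate([0, 387, 472]) cube([507, 28, 424]);


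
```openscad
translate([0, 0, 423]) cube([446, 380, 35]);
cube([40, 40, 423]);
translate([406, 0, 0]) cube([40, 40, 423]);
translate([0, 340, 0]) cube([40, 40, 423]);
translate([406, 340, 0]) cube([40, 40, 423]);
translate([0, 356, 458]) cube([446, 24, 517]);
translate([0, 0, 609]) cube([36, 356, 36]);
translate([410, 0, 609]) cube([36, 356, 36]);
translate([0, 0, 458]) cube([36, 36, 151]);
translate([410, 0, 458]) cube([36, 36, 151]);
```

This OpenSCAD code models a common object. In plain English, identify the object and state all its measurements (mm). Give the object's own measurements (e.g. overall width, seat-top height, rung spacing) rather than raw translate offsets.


A chair. The seat is a 446×380×35 mm slab with its top at z = 458 mm, on four 40×40 mm corner legs (flush with the seat edges, standing on z = 0). A flat backrest 24 mm thick, 517 mm tall, spans the full seat width and rises from the seat top along its +y edge, rear face flush with the rear of the seat. Two armrests of 36×36 mm section run along each side from the seat's front edge to the front of the backrest, top faces 187 mm above the seat top and outer faces flush with the seat's x-edges; a 36×36 mm post under the front of each armrest stands on the seat at the front corner.


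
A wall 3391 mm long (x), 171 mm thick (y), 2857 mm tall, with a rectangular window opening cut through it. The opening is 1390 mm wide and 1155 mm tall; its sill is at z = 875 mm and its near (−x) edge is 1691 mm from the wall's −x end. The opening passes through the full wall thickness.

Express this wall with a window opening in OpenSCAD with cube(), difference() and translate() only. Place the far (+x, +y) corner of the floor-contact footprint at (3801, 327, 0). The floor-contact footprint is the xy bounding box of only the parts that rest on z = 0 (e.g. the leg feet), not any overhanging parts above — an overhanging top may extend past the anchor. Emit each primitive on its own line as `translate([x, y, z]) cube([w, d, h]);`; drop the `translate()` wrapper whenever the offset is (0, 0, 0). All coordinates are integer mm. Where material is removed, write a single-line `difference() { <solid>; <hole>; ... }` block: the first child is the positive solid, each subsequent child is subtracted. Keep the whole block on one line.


difference() { translate([410, 156, 0]) cube([3391, 171, 2857]); translate([2101, 156, 875]) cube([1390, 171, 1155]); }


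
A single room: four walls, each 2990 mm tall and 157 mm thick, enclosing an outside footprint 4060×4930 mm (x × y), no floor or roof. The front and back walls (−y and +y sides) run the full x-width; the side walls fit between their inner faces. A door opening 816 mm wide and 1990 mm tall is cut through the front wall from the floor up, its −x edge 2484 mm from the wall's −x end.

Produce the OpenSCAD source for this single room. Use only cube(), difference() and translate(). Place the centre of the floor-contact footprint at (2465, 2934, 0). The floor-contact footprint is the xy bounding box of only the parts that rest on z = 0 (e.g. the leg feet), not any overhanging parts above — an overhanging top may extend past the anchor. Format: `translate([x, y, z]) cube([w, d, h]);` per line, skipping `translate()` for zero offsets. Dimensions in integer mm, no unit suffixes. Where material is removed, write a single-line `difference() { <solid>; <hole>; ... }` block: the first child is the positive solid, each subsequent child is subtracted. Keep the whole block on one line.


difference() { translate([435, 469, 0]) cube([4060, 157, 2990]); translate([2919, 469, 0]) cube([816, 157, 1990]); }
translate([435, 5242, 0]) cube([4060, 157, 2990]);
translate([435, 626, 0]) cube([157, 4616, 2990]);
translate([4338, 626, 0]) cube([157, 4616, 2990]);


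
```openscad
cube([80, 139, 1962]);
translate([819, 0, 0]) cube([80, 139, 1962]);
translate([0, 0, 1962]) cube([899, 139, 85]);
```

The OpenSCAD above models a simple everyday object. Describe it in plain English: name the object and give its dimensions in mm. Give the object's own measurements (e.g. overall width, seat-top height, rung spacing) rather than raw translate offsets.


A door frame. The clear opening is 739 mm wide and 1962 mm high. Two 80 mm wide jambs, 139 mm deep, stand either side of the opening from the floor to the top of the opening. A 85 mm thick head sits across the top of both jambs, spanning the full outside width of the frame.


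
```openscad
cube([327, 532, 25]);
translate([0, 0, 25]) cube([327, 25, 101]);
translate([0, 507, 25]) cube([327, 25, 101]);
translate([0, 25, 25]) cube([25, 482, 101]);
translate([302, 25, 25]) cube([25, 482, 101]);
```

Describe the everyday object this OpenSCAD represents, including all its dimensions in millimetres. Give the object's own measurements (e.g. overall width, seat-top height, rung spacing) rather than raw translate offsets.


An open-topped rectangular box: outside dimensions 327×532×126 mm, with a uniform wall and base thickness of 25 mm. The base is a full 327×532 slab on the floor; four walls sit on top of the base. The front and back walls (the −y and +y sides) span the full width; the two side walls fit between them.


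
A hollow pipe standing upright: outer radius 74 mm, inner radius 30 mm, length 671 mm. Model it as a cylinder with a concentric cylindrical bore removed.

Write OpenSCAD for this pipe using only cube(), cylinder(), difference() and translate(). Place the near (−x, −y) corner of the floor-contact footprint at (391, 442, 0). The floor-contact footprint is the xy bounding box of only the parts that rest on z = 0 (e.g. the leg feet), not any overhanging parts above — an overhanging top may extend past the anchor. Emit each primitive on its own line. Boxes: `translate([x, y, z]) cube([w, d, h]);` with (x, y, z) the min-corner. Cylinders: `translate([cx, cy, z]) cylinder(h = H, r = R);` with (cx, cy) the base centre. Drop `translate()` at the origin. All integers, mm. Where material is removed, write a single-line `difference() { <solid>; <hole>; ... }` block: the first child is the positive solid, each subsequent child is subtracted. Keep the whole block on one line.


difference() { translate([465, 516, 0]) cylinder(h = 671, r = 74); translate([465, 516, 0]) cylinder(h = 671, r = 30); }


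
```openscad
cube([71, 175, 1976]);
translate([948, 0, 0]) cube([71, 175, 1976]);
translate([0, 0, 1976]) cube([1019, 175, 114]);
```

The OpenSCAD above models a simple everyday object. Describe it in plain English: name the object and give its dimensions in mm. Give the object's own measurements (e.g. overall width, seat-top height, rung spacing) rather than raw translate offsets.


A door frame. The clear opening is 877 mm wide and 1976 mm high. Two 71 mm wide jambs, 175 mm deep, stand either side of the opening from the floor to the top of the opening. A 114 mm thick head sits across the top of both jambs, spanning the full outside width of the frame.


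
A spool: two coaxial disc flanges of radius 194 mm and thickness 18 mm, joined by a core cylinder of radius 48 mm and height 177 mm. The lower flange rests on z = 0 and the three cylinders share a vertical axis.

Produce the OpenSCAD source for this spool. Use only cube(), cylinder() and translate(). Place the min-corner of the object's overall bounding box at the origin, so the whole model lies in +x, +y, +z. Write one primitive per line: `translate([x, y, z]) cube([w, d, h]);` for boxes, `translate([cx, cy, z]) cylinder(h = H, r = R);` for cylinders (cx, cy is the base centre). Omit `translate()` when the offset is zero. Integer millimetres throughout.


translate([194, 194, 0]) cylinder(h = 18, r = 194);
translate([194, 194, 18]) cylinder(h = 177, r = 48);
translate([194, 194, 195]) cylinder(h = 18, r = 194);


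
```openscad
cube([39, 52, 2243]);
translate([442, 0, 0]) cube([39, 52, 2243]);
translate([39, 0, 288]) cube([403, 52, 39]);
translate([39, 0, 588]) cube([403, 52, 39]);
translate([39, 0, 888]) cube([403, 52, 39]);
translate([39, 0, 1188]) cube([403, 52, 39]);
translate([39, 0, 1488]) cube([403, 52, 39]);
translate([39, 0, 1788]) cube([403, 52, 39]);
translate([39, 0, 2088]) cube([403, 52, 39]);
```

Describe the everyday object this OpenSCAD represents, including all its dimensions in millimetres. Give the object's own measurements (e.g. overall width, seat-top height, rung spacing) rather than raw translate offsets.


A straight ladder. Two 39×52 mm vertical rails, 2243 mm tall, stand 481 mm apart (outside-to-outside) with their front faces coplanar on the −y side. 7 rungs, each 52 mm deep and 39 mm tall, span between the inner faces of the rails, front faces flush with the rails. The lowest rung's underside is at z = 288 mm and rungs are spaced 300 mm apart (underside to underside).


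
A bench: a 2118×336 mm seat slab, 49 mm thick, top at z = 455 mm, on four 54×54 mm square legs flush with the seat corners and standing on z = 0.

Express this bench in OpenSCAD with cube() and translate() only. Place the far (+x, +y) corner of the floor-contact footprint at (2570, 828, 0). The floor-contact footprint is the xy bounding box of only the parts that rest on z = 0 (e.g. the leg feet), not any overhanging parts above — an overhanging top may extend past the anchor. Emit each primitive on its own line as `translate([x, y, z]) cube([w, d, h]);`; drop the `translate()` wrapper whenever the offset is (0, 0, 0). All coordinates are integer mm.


translate([452, 492, 406]) cube([2118, 336, 49]);
translate([452, 492, 0]) cube([54, 54, 406]);
translate([452, 774, 0]) cube([54, 54, 406]);
translate([2516, 492, 0]) cube([54, 54, 406]);
translate([2516, 774, 0]) cube([54, 54, 406]);


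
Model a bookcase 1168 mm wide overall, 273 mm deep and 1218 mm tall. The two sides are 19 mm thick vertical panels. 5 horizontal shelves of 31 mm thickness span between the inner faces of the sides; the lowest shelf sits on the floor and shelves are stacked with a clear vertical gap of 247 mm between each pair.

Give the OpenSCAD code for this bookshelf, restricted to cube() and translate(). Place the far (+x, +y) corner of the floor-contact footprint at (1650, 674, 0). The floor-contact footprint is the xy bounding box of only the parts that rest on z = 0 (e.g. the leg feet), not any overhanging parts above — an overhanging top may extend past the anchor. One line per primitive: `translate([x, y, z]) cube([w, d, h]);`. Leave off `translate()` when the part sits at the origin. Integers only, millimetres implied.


translate([482, 401, 0]) cube([19, 273, 1218]);
translate([1631, 401, 0]) cube([19, 273, 1218]);
translate([501, 401, 0]) cube([1130, 273, 31]);
translate([501, 401, 278]) cube([1130, 273, 31]);
translate([501, 401, 556]) cube([1130, 273, 31]);
translate([501, 401, 834]) cube([1130, 273, 31]);
translate([501, 401, 1112]) cube([1130, 273, 31]);


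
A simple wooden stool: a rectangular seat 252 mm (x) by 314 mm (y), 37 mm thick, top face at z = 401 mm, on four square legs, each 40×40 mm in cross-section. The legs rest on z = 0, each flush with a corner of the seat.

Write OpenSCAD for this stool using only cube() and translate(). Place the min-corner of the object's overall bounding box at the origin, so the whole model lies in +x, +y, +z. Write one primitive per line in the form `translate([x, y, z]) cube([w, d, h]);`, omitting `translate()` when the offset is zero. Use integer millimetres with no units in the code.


translate([0, 0, 364]) cube([252, 314, 37]);
cube([40, 40, 364]);
translate([212, 0, 0]) cube([40, 40, 364]);
translate([0, 274, 0]) cube([40, 40, 364]);
translate([212, 274, 0]) cube([40, 40, 364]);


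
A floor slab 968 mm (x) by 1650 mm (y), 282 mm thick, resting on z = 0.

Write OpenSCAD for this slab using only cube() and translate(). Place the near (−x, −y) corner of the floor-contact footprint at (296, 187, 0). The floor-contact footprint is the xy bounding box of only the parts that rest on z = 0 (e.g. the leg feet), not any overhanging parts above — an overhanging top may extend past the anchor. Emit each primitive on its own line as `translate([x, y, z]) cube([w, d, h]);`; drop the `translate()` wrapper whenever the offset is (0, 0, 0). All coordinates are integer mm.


translate([296, 187, 0]) cube([968, 1650, 282]);


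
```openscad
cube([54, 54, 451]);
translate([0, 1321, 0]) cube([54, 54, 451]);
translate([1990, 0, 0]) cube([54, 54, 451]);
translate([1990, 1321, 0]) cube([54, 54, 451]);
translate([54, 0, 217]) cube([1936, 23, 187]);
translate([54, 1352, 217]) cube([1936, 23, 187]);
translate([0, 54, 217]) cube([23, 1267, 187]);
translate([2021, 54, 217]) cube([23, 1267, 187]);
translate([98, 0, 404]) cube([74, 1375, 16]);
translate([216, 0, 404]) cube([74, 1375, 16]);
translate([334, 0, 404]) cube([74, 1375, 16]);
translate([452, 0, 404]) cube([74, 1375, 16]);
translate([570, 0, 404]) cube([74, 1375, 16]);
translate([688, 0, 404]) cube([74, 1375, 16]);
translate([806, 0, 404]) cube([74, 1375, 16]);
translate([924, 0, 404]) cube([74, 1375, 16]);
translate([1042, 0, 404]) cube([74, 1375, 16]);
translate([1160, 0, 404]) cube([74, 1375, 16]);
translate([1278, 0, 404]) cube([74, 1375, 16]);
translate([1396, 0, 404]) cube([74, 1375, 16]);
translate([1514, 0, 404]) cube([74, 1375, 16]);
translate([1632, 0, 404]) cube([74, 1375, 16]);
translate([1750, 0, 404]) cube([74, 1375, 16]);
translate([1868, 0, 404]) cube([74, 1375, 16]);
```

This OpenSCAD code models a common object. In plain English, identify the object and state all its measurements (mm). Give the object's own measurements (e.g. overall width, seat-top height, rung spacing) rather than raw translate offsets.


A bed frame 2044 mm long (x) by 1375 mm wide (y). Four 54×54 mm corner posts, 451 mm tall, at the corners of the footprint. Four rails of 23 mm thickness and 187 mm height run between adjacent posts with their undersides at z = 217 mm, their outer faces flush with the outside of the frame (the two x-running rails run between the posts' inner faces; the two y-running rails run between the posts' inner faces). 16 slats, each 74 mm wide (x) and 16 mm thick, lie across the top of the two x-running rails, running the full 1375 mm width of the frame in y; along x they sit between the end posts with a 44 mm gap after the −x posts and between neighbouring slats, leaving 48 mm before the +x posts.


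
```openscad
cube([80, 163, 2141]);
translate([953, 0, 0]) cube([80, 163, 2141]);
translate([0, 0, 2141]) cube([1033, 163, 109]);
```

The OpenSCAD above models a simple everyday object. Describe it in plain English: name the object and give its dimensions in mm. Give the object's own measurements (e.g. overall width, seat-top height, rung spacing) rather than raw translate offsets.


A door frame. The clear opening is 873 mm wide and 2141 mm high. Two 80 mm wide jambs, 163 mm deep, stand either side of the opening from the floor to the top of the opening. A 109 mm thick head sits across the top of both jambs, spanning the full outside width of the frame.


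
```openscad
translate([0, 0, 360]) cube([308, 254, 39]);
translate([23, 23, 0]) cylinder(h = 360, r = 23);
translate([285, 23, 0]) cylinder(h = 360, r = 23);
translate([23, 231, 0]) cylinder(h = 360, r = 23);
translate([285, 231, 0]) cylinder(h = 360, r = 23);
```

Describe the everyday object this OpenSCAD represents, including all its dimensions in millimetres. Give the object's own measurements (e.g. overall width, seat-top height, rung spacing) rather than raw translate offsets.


A simple wooden stool: a rectangular seat 308 mm (x) by 254 mm (y), 39 mm thick, top face at z = 399 mm, on four round legs, each 46 mm in diameter. The legs rest on z = 0, each leg's axis is inset half a diameter from the nearest pair of seat edges (so the leg's bounding box is flush with the corner).


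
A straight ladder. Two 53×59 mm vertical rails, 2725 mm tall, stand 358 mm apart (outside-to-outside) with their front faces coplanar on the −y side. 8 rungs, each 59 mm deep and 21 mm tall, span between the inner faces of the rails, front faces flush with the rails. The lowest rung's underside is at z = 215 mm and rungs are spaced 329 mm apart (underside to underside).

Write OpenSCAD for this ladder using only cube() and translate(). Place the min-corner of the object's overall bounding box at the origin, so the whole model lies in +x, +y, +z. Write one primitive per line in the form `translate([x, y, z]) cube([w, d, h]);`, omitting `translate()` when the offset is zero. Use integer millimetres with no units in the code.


cube([53, 59, 2725]);
translate([305, 0, 0]) cube([53, 59, 2725]);
translate([53, 0, 215]) cube([252, 59, 21]);
translate([53, 0, 544]) cube([252, 59, 21]);
translate([53, 0, 873]) cube([252, 59, 21]);
translate([53, 0, 1202]) cube([252, 59, 21]);
translate([53, 0, 1531]) cube([252, 59, 21]);
translate([53, 0, 1860]) cube([252, 59, 21]);
translate([53, 0, 2189]) cube([252, 59, 21]);
translate([53, 0, 2518]) cube([252, 59, 21]);


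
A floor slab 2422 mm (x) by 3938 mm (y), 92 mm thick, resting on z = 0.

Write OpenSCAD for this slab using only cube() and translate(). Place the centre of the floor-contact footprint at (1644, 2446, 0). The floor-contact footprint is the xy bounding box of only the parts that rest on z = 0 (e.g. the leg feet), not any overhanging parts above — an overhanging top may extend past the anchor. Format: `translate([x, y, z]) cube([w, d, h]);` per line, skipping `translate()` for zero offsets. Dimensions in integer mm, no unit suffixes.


translate([433, 477, 0]) cube([2422, 3938, 92]);


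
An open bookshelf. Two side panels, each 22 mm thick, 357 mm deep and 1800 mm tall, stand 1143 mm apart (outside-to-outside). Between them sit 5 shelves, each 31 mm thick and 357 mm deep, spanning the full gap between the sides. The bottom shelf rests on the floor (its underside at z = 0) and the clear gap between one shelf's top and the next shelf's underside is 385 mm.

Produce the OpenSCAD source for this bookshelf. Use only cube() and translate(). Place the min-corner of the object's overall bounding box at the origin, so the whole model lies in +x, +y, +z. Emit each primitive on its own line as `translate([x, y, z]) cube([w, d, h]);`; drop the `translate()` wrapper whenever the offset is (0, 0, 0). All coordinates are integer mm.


cube([22, 357, 1800]);
translate([1121, 0, 0]) cube([22, 357, 1800]);
translate([22, 0, 0]) cube([1099, 357, 31]);
translate([22, 0, 416]) cube([1099, 357, 31]);
translate([22, 0, 832]) cube([1099, 357, 31]);
translate([22, 0, 1248]) cube([1099, 357, 31]);
translate([22, 0, 1664]) cube([1099, 357, 31]);


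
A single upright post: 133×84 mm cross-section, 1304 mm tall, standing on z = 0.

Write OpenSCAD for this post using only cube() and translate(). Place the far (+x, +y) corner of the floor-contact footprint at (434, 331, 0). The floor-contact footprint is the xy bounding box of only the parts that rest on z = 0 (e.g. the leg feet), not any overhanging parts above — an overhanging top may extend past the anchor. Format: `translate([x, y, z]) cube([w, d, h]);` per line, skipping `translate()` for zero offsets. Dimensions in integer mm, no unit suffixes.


translate([301, 247, 0]) cube([133, 84, 1304]);


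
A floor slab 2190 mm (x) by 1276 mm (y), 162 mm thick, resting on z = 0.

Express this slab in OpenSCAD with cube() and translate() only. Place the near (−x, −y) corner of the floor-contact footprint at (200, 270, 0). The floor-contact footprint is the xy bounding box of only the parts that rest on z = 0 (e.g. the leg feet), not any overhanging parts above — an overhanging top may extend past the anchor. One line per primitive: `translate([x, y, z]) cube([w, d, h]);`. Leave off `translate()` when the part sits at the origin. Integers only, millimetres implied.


translate([200, 270, 0]) cube([2190, 1276, 162]);
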